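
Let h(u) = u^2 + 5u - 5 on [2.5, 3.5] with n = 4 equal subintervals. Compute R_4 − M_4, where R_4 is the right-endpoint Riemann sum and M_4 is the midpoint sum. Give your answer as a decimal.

R_4 = 20.46875.
M_4 = 19.078125.
R_4 − M_4 = 1.390625.

1.390625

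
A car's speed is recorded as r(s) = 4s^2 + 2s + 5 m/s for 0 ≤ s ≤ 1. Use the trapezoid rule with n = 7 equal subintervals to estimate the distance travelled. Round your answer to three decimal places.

Δs = (1 − 0)/7 = 1/7.
r(0) = 5, r(1/7) = 263/49, r(2/7) = 289/49, r(3/7) = 323/49, r(4/7) = 365/49, r(5/7) = 415/49, r(6/7) = 473/49, r(1) = 11.
T_7 = (Δs/2)·[r(s_0) + 2r(s_1) + ... + 2r(s_{6}) + r(s_7)].
Sum ≈ 7.347.

7.347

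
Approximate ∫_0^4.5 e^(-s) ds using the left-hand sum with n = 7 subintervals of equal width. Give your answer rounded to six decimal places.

Δs = (4.5 − 0)/7 = 9/14.
Left endpoints: 0, 9/14, 9/7, 27/14, 18/7, 45/14, 27/7.
f(0) ≈ 1.000000, f(9/14) ≈ 0.525788, f(9/7) ≈ 0.276453, f(27/14) ≈ 0.145356, f(18/7) ≈ 0.076426, f(45/14) ≈ 0.040184, f(27/7) ≈ 0.021128.
Sum = Δs · [f(0) + f(9/14) + f(9/7) + ...].
Sum ≈ 1.340573.

1.340573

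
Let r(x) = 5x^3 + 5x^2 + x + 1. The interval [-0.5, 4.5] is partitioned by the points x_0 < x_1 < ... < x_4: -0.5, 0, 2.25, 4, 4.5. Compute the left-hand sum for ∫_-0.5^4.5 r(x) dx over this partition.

Subinterval widths: 0.5, 2.25, 1.75, 0.5.
Left endpoints: -0.5, 0, 2.25, 4.
r(-0.5) = 1.125, r(0) = 1, r(2.25) = 85.515625, r(4) = 405.
Sum = Σ Δx_i · r(x_i).
Sum = 354.96484375.

354.96484375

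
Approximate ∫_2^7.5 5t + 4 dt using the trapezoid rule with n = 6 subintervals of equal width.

Δt = (7.5 − 2)/6 = 11/12.
f(2) = 14, f(35/12) = 223/12, f(23/6) = 139/6, f(4.75) = 27.75, f(17/3) = 97/3, f(79/12) = 443/12, f(7.5) = 41.5.
T_6 = (Δt/2)·[f(t_0) + 2f(t_1) + ... + 2f(t_{5}) + f(t_6)].
Sum = 152.625.

152.625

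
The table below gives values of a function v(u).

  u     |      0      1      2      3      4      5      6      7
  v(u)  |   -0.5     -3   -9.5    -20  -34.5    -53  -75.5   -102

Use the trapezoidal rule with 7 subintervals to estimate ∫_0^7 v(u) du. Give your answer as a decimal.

-246.75

Δu = 1.
T_7 = (1/2)·[(-0.5) + 2·(-3) + 2·(-9.5) + 2·(-20) + 2·(-34.5) + 2·(-53) + 2·(-75.5) + (-102)] = -246.75.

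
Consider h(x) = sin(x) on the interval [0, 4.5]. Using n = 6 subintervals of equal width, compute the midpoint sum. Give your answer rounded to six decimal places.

Δx = (4.5 − 0)/6 = 0.75.
Midpoints: 0.375, 1.125, 1.875, 2.625, 3.375, 4.125.
h(0.375) ≈ 0.366273, h(1.125) ≈ 0.902268, h(1.875) ≈ 0.954086, h(2.625) ≈ 0.493920, h(3.375) ≈ -0.231294, h(4.125) ≈ -0.832391.
Sum = Δx · [h(0.375) + h(1.125) + h(1.875) + ...].
Sum ≈ 1.239646.

1.239646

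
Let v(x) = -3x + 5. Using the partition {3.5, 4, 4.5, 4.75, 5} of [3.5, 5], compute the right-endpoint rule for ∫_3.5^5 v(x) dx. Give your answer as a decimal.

-12.5625

Subinterval widths: 0.5, 0.5, 0.25, 0.25.
Right endpoints: 4, 4.5, 4.75, 5.
v(4) = -7, v(4.5) = -8.5, v(4.75) = -9.25, v(5) = -10.
Sum = Σ Δx_i · v(x_i).
Sum = -12.5625.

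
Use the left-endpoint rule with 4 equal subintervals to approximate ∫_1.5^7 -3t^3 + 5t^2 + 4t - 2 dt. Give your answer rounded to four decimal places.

-681.3877

Δt = (7 − 1.5)/4 = 1.375.
Left endpoints: 1.5, 2.875, 4.25, 5.625.
f(1.5) = 5.125, f(2.875) = -10477/512, f(4.25) = -124.984375, f(5.625) = -181879/512.
Sum = Δt · [f(1.5) + f(2.875) + f(4.25) + f(5.625)].
Sum ≈ -681.3877.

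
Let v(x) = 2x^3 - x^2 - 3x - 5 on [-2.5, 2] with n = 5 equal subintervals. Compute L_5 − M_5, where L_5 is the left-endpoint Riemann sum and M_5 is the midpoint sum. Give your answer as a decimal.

L_5 = -56.25.
M_5 = -37.771875.
L_5 − M_5 = -18.478125.

-18.478125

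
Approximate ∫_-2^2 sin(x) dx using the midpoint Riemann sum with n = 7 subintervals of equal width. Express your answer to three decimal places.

0.000

Δx = (2 − (-2))/7 = 4/7.
Midpoints: -12/7, -8/7, -4/7, 0, 4/7, 8/7, 12/7.
f(-12/7) ≈ -0.990, f(-8/7) ≈ -0.910, f(-4/7) ≈ -0.541, f(0) ≈ 0.000, f(4/7) ≈ 0.541, f(8/7) ≈ 0.910, f(12/7) ≈ 0.990.
Sum = Δx · [f(-12/7) + f(-8/7) + f(-4/7) + ...].
Sum ≈ 0.000.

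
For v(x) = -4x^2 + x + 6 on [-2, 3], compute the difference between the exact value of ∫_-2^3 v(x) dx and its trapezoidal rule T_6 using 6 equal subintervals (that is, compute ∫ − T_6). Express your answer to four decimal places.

2.3148

Exact integral: ∫_-2^3 v(x) dx ≈ -14.166667.
T_6 ≈ -16.481481.
Error ≈ -14.166667 − (-16.481481) ≈ 2.3148.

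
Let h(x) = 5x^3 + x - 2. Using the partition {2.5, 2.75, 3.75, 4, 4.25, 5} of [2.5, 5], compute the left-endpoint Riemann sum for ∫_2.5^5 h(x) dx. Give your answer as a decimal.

560.8046875

Subinterval widths: 0.25, 1, 0.25, 0.25, 0.75.
Left endpoints: 2.5, 2.75, 3.75, 4, 4.25.
h(2.5) = 78.625, h(2.75) = 104.734375, h(3.75) = 265.421875, h(4) = 322, h(4.25) = 386.078125.
Sum = Σ Δx_i · h(x_i).
Sum = 560.8046875.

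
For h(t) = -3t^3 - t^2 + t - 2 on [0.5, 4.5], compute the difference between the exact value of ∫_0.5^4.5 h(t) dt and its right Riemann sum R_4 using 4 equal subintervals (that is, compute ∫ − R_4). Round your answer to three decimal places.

160.167

Exact integral: ∫_0.5^4.5 h(t) dt ≈ -335.83333.
R_4 = -496.
Error ≈ -335.83333 − (-496) ≈ 160.167.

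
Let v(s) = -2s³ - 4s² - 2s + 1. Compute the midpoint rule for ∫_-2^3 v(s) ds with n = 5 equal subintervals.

-76.25

Δs = (3 − (-2))/5 = 1.
Midpoints: -1.5, -0.5, 0.5, 1.5, 2.5.
v(-1.5) = 1.75, v(-0.5) = 1.25, v(0.5) = -1.25, v(1.5) = -17.75, v(2.5) = -60.25.
Sum = Δs · [v(-1.5) + v(-0.5) + v(0.5) + v(1.5) + v(2.5)].
Sum = -76.25.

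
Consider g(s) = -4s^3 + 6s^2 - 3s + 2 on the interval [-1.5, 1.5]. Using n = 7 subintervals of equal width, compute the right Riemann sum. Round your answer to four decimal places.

Δs = (1.5 − (-1.5))/7 = 3/7.
Right endpoints: -15/14, -9/14, -3/14, 3/14, 9/14, 15/14, 1.5.
g(-15/14) = 11677/686, g(-9/14) = 5125/686, g(-3/14) = 2029/686, g(3/14) = 1093/686, g(9/14) = 1021/686, g(15/14) = 517/686, g(1.5) = -2.5.
Sum = Δs · [g(-15/14) + g(-9/14) + g(-3/14) + ...].
Sum ≈ 12.3367.

12.3367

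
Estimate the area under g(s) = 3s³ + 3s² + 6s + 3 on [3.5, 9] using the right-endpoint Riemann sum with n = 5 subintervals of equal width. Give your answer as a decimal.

7046.49

Δs = (9 − 3.5)/5 = 1.1.
Right endpoints: 4.6, 5.7, 6.8, 7.9, 9.
g(4.6) = 386.088, g(5.7) = 690.249, g(6.8) = 1125.816, g(7.9) = 1716.747, g(9) = 2487.
Sum = Δs · [g(4.6) + g(5.7) + g(6.8) + g(7.9) + g(9)].
Sum = 7046.49.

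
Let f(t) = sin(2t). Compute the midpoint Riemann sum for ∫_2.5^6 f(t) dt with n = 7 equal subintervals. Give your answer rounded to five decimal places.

-0.29212

Δt = (6 − 2.5)/7 = 0.5.
Midpoints: 2.75, 3.25, 3.75, 4.25, 4.75, 5.25, 5.75.
f(2.75) ≈ -0.70554, f(3.25) ≈ 0.21512, f(3.75) ≈ 0.93800, f(4.25) ≈ 0.79849, f(4.75) ≈ -0.07515, f(5.25) ≈ -0.87970, f(5.75) ≈ -0.87545.
Sum = Δt · [f(2.75) + f(3.25) + f(3.75) + ...].
Sum ≈ -0.29212.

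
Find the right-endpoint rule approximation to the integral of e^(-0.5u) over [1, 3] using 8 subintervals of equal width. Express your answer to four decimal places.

Δu = (3 − 1)/8 = 0.25.
Right endpoints: 1.25, 1.5, 1.75, 2, 2.25, 2.5, 2.75, 3.
f(1.25) ≈ 0.5353, f(1.5) ≈ 0.4724, f(1.75) ≈ 0.4169, f(2) ≈ 0.3679, f(2.25) ≈ 0.3247, f(2.5) ≈ 0.2865, f(2.75) ≈ 0.2528, f(3) ≈ 0.2231.
Sum = Δu · [f(1.25) + f(1.5) + f(1.75) + ...].
Sum ≈ 0.7199.

0.7199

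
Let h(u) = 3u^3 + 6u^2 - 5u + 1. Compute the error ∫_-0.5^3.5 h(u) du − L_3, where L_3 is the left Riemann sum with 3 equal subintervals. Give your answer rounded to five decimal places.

Exact integral: ∫_-0.5^3.5 h(u) du = 172.5.
L_3 ≈ 74.9444444.
Error ≈ 172.5 − 74.9444444 ≈ 97.55556.

97.55556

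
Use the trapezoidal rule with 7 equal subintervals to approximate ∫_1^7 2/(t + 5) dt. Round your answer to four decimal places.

Δt = (7 − 1)/7 = 6/7.
f(1) = 1/3, f(13/7) = 7/24, f(19/7) = 7/27, f(25/7) = 7/30, f(31/7) = 7/33, f(37/7) = 7/36, f(43/7) = 7/39, f(7) = 1/6.
T_7 = (Δt/2)·[f(t_0) + 2f(t_1) + ... + 2f(t_{6}) + f(t_7)].
Sum ≈ 1.3888.

1.3888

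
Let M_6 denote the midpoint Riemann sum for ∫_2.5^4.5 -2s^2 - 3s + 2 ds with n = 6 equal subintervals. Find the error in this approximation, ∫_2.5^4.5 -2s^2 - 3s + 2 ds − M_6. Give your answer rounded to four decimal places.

Exact integral: ∫_2.5^4.5 f(s) ds ≈ -67.333333.
M_6 ≈ -67.296296.
Error ≈ -67.333333 − (-67.296296) ≈ -0.0370.

-0.0370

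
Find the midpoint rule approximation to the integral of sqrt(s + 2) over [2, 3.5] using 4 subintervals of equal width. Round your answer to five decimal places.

Δs = (3.5 − 2)/4 = 0.375.
Midpoints: 2.1875, 2.5625, 2.9375, 3.3125.
f(2.1875) ≈ 2.04634, f(2.5625) ≈ 2.13600, f(2.9375) ≈ 2.22205, f(3.3125) ≈ 2.30489.
Sum = Δs · [f(2.1875) + f(2.5625) + f(2.9375) + f(3.3125)].
Sum ≈ 3.26598.

3.26598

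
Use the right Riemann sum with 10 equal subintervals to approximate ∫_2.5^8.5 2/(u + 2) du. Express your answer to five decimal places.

Δu = (8.5 − 2.5)/10 = 0.6.
Right endpoints: 3.1, 3.7, 4.3, 4.9, 5.5, 6.1, 6.7, 7.3, 7.9, 8.5.
f(3.1) = 20/51, f(3.7) = 20/57, f(4.3) = 20/63, f(4.9) = 20/69, f(5.5) = 4/15, f(6.1) = 20/81, f(6.7) = 20/87, f(7.3) = 20/93, f(7.9) = 20/99, f(8.5) = 4/21.
Sum = Δu · [f(3.1) + f(3.7) + f(4.3) + ...].
Sum ≈ 1.62082.

1.62082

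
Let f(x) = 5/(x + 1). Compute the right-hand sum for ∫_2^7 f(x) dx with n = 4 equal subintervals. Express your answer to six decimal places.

Δx = (7 − 2)/4 = 1.25.
Right endpoints: 3.25, 4.5, 5.75, 7.
f(3.25) = 20/17, f(4.5) = 10/11, f(5.75) = 20/27, f(7) = 0.625.
Sum = Δx · [f(3.25) + f(4.5) + f(5.75) + f(7)].
Sum ≈ 4.314128.

4.314128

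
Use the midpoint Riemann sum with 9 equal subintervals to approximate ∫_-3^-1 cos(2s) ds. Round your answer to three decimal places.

-0.599

Δs = (-1 − (-3))/9 = 2/9.
Midpoints: -26/9, -8/3, -22/9, -20/9, -2, -16/9, -14/9, -4/3, -10/9.
f(-26/9) ≈ 0.875, f(-8/3) ≈ 0.582, f(-22/9) ≈ 0.176, f(-20/9) ≈ -0.265, f(-2) ≈ -0.654, f(-16/9) ≈ -0.916, f(-14/9) ≈ -1.000, f(-4/3) ≈ -0.889, f(-10/9) ≈ -0.606.
Sum = Δs · [f(-26/9) + f(-8/3) + f(-22/9) + ...].
Sum ≈ -0.599.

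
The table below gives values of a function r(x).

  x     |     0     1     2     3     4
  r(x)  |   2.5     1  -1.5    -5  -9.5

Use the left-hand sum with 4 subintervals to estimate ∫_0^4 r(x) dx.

Δx = 1.
Sum = 1·[2.5 + 1 + (-1.5) + (-5)] = -3.

-3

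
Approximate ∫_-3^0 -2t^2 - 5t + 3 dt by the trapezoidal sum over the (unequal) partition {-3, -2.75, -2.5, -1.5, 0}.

12.03125

Subinterval widths: 0.25, 0.25, 1, 1.5.
f(-3) = 0, f(-2.75) = 1.625, f(-2.5) = 3, f(-1.5) = 6, f(0) = 3.
On each subinterval the trapezoid contributes (Δt_i/2)·[f(t_{i-1}) + f(t_i)].
Sum = 12.03125.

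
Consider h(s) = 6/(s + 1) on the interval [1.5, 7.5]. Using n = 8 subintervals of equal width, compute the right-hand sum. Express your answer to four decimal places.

6.7481

Δs = (7.5 − 1.5)/8 = 0.75.
Right endpoints: 2.25, 3, 3.75, 4.5, 5.25, 6, 6.75, 7.5.
h(2.25) = 24/13, h(3) = 1.5, h(3.75) = 24/19, h(4.5) = 12/11, h(5.25) = 0.96, h(6) = 6/7, h(6.75) = 24/31, h(7.5) = 12/17.
Sum = Δs · [h(2.25) + h(3) + h(3.75) + ...].
Sum ≈ 6.7481.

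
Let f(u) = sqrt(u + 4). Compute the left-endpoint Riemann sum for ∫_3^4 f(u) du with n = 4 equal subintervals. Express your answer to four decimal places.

2.7152

Δu = (4 − 3)/4 = 0.25.
Left endpoints: 3, 3.25, 3.5, 3.75.
f(3) ≈ 2.6458, f(3.25) ≈ 2.6926, f(3.5) ≈ 2.7386, f(3.75) ≈ 2.7839.
Sum = Δu · [f(3) + f(3.25) + f(3.5) + f(3.75)].
Sum ≈ 2.7152.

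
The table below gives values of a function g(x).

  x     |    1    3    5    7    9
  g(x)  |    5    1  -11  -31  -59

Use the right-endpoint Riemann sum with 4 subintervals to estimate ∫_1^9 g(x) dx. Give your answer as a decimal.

Δx = 2.
Sum = 2·[1 + (-11) + (-31) + (-59)] = -200.

-200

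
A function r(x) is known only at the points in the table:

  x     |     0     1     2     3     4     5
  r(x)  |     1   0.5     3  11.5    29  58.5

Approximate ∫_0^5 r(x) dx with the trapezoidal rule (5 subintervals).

Δx = 1.
T_5 = (1/2)·[1 + 2·0.5 + 2·3 + 2·11.5 + 2·29 + 58.5] = 73.75.

73.75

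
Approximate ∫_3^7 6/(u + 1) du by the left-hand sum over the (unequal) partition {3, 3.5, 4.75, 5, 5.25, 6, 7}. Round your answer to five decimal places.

4.50468

Subinterval widths: 0.5, 1.25, 0.25, 0.25, 0.75, 1.
Left endpoints: 3, 3.5, 4.75, 5, 5.25, 6.
f(3) = 1.5, f(3.5) = 4/3, f(4.75) = 24/23, f(5) = 1, f(5.25) = 0.96, f(6) = 6/7.
Sum = Σ Δu_i · f(u_i).
Sum ≈ 4.50468.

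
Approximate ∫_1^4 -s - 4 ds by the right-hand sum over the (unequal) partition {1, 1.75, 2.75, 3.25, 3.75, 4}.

-20.5625

Subinterval widths: 0.75, 1, 0.5, 0.5, 0.25.
Right endpoints: 1.75, 2.75, 3.25, 3.75, 4.
f(1.75) = -5.75, f(2.75) = -6.75, f(3.25) = -7.25, f(3.75) = -7.75, f(4) = -8.
Sum = Σ Δs_i · f(s_i).
Sum = -20.5625.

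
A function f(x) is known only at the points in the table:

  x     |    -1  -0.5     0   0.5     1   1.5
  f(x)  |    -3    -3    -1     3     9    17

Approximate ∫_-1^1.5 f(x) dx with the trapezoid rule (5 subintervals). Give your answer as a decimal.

7.5

Δx = 0.5.
T_5 = (0.5/2)·[(-3) + 2·(-3) + 2·(-1) + 2·3 + 2·9 + 17] = 7.5.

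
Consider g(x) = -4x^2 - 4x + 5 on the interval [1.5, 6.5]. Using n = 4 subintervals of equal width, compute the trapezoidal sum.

Δx = (6.5 − 1.5)/4 = 1.25.
g(1.5) = -10, g(2.75) = -36.25, g(4) = -75, g(5.25) = -126.25, g(6.5) = -190.
T_4 = (Δx/2)·[g(x_0) + 2g(x_1) + 2g(x_2) + 2g(x_3) + g(x_4)].
Sum = -421.875.

-421.875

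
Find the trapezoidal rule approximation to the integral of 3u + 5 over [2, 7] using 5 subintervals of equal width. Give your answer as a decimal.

92.5

Δu = (7 − 2)/5 = 1.
f(2) = 11, f(3) = 14, f(4) = 17, f(5) = 20, f(6) = 23, f(7) = 26.
T_5 = (Δu/2)·[f(u_0) + 2f(u_1) + ... + 2f(u_{4}) + f(u_5)].
Sum = 92.5.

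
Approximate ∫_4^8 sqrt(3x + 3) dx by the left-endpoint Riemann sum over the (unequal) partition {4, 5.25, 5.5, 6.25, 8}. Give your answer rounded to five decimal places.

Subinterval widths: 1.25, 0.25, 0.75, 1.75.
Left endpoints: 4, 5.25, 5.5, 6.25.
f(4) ≈ 3.87298, f(5.25) ≈ 4.33013, f(5.5) ≈ 4.41588, f(6.25) ≈ 4.66369.
Sum = Σ Δx_i · f(x_i).
Sum ≈ 17.39713.

17.39713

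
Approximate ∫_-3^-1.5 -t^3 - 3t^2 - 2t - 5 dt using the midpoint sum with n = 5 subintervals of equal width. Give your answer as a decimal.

Δt = (-1.5 − (-3))/5 = 0.3.
Midpoints: -2.85, -2.55, -2.25, -1.95, -1.65.
f(-2.85) = -0.518375, f(-2.55) = -2.826125, f(-2.25) = -4.296875, f(-1.95) = -5.092625, f(-1.65) = -5.375375.
Sum = Δt · [f(-2.85) + f(-2.55) + f(-2.25) + f(-1.95) + f(-1.65)].
Sum = -5.4328125.

-5.4328125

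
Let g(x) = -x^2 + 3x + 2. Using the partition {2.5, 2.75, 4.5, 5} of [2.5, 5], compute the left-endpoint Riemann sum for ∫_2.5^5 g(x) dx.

3.140625

Subinterval widths: 0.25, 1.75, 0.5.
Left endpoints: 2.5, 2.75, 4.5.
g(2.5) = 3.25, g(2.75) = 2.6875, g(4.5) = -4.75.
Sum = Σ Δx_i · g(x_i).
Sum = 3.140625.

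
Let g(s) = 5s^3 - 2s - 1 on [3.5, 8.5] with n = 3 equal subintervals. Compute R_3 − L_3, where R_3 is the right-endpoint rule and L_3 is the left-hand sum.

R_3 ≈ 8852.70833.
L_3 ≈ 4108.95833.
R_3 − L_3 = 4743.75.

4743.75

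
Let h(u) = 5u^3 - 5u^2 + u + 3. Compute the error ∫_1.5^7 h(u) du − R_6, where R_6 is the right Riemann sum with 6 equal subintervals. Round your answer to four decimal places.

Exact integral: ∫_1.5^7 h(u) du ≈ 2468.755208.
R_6 ≈ 3187.700376.
Error ≈ 2468.755208 − 3187.700376 ≈ -718.9452.

-718.9452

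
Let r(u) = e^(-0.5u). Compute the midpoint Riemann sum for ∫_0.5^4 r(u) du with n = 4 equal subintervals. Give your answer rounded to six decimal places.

Δu = (4 − 0.5)/4 = 0.875.
Midpoints: 0.9375, 1.8125, 2.6875, 3.5625.
r(0.9375) ≈ 0.625784, r(1.8125) ≈ 0.404037, r(2.6875) ≈ 0.260866, r(3.5625) ≈ 0.168427.
Sum = Δu · [r(0.9375) + r(1.8125) + r(2.6875) + r(3.5625)].
Sum ≈ 1.276724.

1.276724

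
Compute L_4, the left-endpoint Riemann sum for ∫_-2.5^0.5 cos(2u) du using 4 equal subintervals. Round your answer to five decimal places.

Δu = (0.5 − (-2.5))/4 = 0.75.
Left endpoints: -2.5, -1.75, -1, -0.25.
f(-2.5) ≈ 0.28366, f(-1.75) ≈ -0.93646, f(-1) ≈ -0.41615, f(-0.25) ≈ 0.87758.
Sum = Δu · [f(-2.5) + f(-1.75) + f(-1) + f(-0.25)].
Sum ≈ -0.14352.

-0.14352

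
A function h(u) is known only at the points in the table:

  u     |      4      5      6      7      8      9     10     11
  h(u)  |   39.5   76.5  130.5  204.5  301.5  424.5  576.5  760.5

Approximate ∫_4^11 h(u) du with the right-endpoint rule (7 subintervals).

Δu = 1.
Sum = 1·[76.5 + 130.5 + 204.5 + 301.5 + 424.5 + 576.5 + 760.5] = 2474.5.

2474.5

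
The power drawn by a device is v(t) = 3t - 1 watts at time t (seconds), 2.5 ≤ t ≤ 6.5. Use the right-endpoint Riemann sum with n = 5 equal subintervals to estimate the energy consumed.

Δt = (6.5 − 2.5)/5 = 0.8.
Right endpoints: 3.3, 4.1, 4.9, 5.7, 6.5.
v(3.3) = 8.9, v(4.1) = 11.3, v(4.9) = 13.7, v(5.7) = 16.1, v(6.5) = 18.5.
Sum = Δt · [v(3.3) + v(4.1) + v(4.9) + v(5.7) + v(6.5)].
Sum = 54.8.

54.8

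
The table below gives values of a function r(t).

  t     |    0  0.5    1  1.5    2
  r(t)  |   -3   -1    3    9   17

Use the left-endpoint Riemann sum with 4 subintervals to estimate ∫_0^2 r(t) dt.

Δt = 0.5.
Sum = 0.5·[(-3) + (-1) + 3 + 9] = 4.

4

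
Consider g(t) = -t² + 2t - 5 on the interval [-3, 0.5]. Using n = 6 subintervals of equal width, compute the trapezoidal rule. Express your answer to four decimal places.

-35.4902

Δt = (0.5 − (-3))/6 = 7/12.
g(-3) = -20, g(-29/12) = -2257/144, g(-11/6) = -433/36, g(-1.25) = -9.0625, g(-2/3) = -61/9, g(-1/12) = -745/144, g(0.5) = -4.25.
T_6 = (Δt/2)·[g(t_0) + 2g(t_1) + ... + 2g(t_{5}) + g(t_6)].
Sum ≈ -35.4902.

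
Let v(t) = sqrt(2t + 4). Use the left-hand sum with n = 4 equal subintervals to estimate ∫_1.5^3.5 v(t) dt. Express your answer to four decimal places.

Δt = (3.5 − 1.5)/4 = 0.5.
Left endpoints: 1.5, 2, 2.5, 3.
v(1.5) ≈ 2.6458, v(2) ≈ 2.8284, v(2.5) ≈ 3.0000, v(3) ≈ 3.1623.
Sum = Δt · [v(1.5) + v(2) + v(2.5) + v(3)].
Sum ≈ 5.8182.

5.8182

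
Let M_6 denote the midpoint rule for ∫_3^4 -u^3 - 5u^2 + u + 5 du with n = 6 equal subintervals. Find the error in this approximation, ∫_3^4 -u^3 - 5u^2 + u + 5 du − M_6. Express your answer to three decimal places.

Exact integral: ∫_3^4 f(u) du ≈ -96.91667.
M_6 ≈ -96.88079.
Error ≈ -96.91667 − (-96.88079) ≈ -0.036.

-0.036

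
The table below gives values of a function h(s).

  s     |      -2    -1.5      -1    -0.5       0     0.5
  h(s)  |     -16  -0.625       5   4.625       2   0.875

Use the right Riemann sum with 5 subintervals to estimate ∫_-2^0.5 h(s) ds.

5.9375

Δs = 0.5.
Sum = 0.5·[(-0.625) + 5 + 4.625 + 2 + 0.875] = 5.9375.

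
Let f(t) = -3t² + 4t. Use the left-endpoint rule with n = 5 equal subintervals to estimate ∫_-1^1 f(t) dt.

Δt = (1 − (-1))/5 = 0.4.
Left endpoints: -1, -0.6, -0.2, 0.2, 0.6.
f(-1) = -7, f(-0.6) = -3.48, f(-0.2) = -0.92, f(0.2) = 0.68, f(0.6) = 1.32.
Sum = Δt · [f(-1) + f(-0.6) + f(-0.2) + f(0.2) + f(0.6)].
Sum = -3.76.

-3.76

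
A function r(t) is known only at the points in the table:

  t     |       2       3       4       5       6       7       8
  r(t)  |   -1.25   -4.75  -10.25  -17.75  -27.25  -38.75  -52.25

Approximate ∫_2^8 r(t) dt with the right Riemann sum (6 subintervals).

Δt = 1.
Sum = 1·[(-4.75) + (-10.25) + (-17.75) + (-27.25) + (-38.75) + (-52.25)] = -151.

-151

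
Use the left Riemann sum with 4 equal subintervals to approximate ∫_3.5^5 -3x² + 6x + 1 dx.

-36.99609375

Δx = (5 − 3.5)/4 = 0.375.
Left endpoints: 3.5, 3.875, 4.25, 4.625.
f(3.5) = -14.75, f(3.875) = -20.796875, f(4.25) = -27.6875, f(4.625) = -35.421875.
Sum = Δx · [f(3.5) + f(3.875) + f(4.25) + f(4.625)].
Sum = -36.99609375.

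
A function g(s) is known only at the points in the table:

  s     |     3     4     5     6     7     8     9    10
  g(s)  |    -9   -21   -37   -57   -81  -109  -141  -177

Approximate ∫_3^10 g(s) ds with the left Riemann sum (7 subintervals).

Δs = 1.
Sum = 1·[(-9) + (-21) + (-37) + (-57) + (-81) + (-109) + (-141)] = -455.

-455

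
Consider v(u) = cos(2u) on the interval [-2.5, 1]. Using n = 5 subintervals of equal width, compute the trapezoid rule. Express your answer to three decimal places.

-0.021

Δu = (1 − (-2.5))/5 = 0.7.
v(-2.5) ≈ 0.284, v(-1.8) ≈ -0.897, v(-1.1) ≈ -0.589, v(-0.4) ≈ 0.697, v(0.3) ≈ 0.825, v(1) ≈ -0.416.
T_5 = (Δu/2)·[v(u_0) + 2v(u_1) + ... + 2v(u_{4}) + v(u_5)].
Sum ≈ -0.021.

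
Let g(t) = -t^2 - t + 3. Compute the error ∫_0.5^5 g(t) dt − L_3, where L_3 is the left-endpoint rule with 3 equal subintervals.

Exact integral: ∫_0.5^5 g(t) dt = -40.5.
L_3 = -20.25.
Error = -40.5 − (-20.25) = -20.25.

-20.25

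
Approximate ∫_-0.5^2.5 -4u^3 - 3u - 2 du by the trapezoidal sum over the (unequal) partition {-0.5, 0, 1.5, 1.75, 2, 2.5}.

-59.671875

Subinterval widths: 0.5, 1.5, 0.25, 0.25, 0.5.
f(-0.5) = 0, f(0) = -2, f(1.5) = -20, f(1.75) = -28.6875, f(2) = -40, f(2.5) = -72.
On each subinterval the trapezoid contributes (Δu_i/2)·[f(u_{i-1}) + f(u_i)].
Sum = -59.671875.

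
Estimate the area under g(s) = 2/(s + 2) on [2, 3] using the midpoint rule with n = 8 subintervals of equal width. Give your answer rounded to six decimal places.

0.446258

Δs = (3 − 2)/8 = 0.125.
Midpoints: 2.0625, 2.1875, 2.3125, 2.4375, 2.5625, 2.6875, 2.8125, 2.9375.
g(2.0625) = 32/65, g(2.1875) = 32/67, g(2.3125) = 32/69, g(2.4375) = 32/71, g(2.5625) = 32/73, g(2.6875) = 32/75, g(2.8125) = 32/77, g(2.9375) = 32/79.
Sum = Δs · [g(2.0625) + g(2.1875) + g(2.3125) + ...].
Sum ≈ 0.446258.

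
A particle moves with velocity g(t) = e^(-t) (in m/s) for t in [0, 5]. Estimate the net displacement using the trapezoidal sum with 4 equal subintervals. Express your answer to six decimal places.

Δt = (5 − 0)/4 = 1.25.
g(0) ≈ 1.000000, g(1.25) ≈ 0.286505, g(2.5) ≈ 0.082085, g(3.75) ≈ 0.023518, g(5) ≈ 0.006738.
T_4 = (Δt/2)·[g(t_0) + 2g(t_1) + 2g(t_2) + 2g(t_3) + g(t_4)].
Sum ≈ 1.119346.

1.119346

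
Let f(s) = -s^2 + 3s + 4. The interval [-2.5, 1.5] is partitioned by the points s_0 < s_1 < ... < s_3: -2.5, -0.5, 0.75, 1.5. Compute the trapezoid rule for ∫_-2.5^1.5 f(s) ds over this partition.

1.9375

Subinterval widths: 2, 1.25, 0.75.
f(-2.5) = -9.75, f(-0.5) = 2.25, f(0.75) = 5.6875, f(1.5) = 6.25.
On each subinterval the trapezoid contributes (Δs_i/2)·[f(s_{i-1}) + f(s_i)].
Sum = 1.9375.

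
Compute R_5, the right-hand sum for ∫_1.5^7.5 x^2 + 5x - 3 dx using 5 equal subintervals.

Δx = (7.5 − 1.5)/5 = 1.2.
Right endpoints: 2.7, 3.9, 5.1, 6.3, 7.5.
f(2.7) = 17.79, f(3.9) = 31.71, f(5.1) = 48.51, f(6.3) = 68.19, f(7.5) = 90.75.
Sum = Δx · [f(2.7) + f(3.9) + f(5.1) + f(6.3) + f(7.5)].
Sum = 308.34.

308.34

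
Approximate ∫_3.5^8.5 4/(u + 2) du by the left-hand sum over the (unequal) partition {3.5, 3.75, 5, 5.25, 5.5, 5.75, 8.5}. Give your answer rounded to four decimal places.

Subinterval widths: 0.25, 1.25, 0.25, 0.25, 0.25, 2.75.
Left endpoints: 3.5, 3.75, 5, 5.25, 5.5, 5.75.
f(3.5) = 8/11, f(3.75) = 16/23, f(5) = 4/7, f(5.25) = 16/29, f(5.5) = 8/15, f(5.75) = 16/31.
Sum = Σ Δu_i · f(u_i).
Sum ≈ 2.8849.

2.8849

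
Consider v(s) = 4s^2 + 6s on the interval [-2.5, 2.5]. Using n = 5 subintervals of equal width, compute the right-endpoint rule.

Δs = (2.5 − (-2.5))/5 = 1.
Right endpoints: -1.5, -0.5, 0.5, 1.5, 2.5.
v(-1.5) = 0, v(-0.5) = -2, v(0.5) = 4, v(1.5) = 18, v(2.5) = 40.
Sum = Δs · [v(-1.5) + v(-0.5) + v(0.5) + v(1.5) + v(2.5)].
Sum = 60.

60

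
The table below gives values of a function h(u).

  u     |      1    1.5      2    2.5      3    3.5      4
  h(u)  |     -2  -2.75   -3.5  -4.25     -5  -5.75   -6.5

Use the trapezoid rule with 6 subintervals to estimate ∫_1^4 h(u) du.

-12.75

Δu = 0.5.
T_6 = (0.5/2)·[(-2) + 2·(-2.75) + 2·(-3.5) + 2·(-4.25) + 2·(-5) + 2·(-5.75) + (-6.5)] = -12.75.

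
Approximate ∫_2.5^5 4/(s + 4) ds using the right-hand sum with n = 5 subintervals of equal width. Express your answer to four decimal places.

1.2599

Δs = (5 − 2.5)/5 = 0.5.
Right endpoints: 3, 3.5, 4, 4.5, 5.
f(3) = 4/7, f(3.5) = 8/15, f(4) = 0.5, f(4.5) = 8/17, f(5) = 4/9.
Sum = Δs · [f(3) + f(3.5) + f(4) + f(4.5) + f(5)].
Sum ≈ 1.2599.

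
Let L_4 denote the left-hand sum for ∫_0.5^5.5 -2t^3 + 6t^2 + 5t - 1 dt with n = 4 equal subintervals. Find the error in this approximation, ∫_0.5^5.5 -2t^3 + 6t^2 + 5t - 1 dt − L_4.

-64.0625

Exact integral: ∫_0.5^5.5 f(t) dt = -55.
L_4 = 9.0625.
Error = -55 − 9.0625 = -64.0625.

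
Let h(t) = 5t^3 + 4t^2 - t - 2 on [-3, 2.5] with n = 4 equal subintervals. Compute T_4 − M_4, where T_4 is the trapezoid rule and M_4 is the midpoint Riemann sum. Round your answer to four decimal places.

0.6499

T_4 ≈ -4.780273.
M_4 ≈ -5.430176.
T_4 − M_4 ≈ 0.6499.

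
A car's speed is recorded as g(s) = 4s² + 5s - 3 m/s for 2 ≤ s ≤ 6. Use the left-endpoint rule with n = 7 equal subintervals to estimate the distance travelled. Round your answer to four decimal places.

Δs = (6 − 2)/7 = 4/7.
Left endpoints: 2, 18/7, 22/7, 26/7, 30/7, 34/7, 38/7.
g(2) = 23, g(18/7) = 1779/49, g(22/7) = 2559/49, g(26/7) = 3467/49, g(30/7) = 4503/49, g(34/7) = 5667/49, g(38/7) = 6959/49.
Sum = Δs · [g(2) + g(18/7) + g(22/7) + ...].
Sum ≈ 303.9184.

303.9184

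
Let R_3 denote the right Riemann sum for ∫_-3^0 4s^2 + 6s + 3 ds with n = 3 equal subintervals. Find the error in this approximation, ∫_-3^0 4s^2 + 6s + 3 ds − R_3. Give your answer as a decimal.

7

Exact integral: ∫_-3^0 f(s) ds = 18.
R_3 = 11.
Error = 18 − 11 = 7.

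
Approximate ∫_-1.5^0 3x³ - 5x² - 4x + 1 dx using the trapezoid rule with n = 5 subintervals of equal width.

Δx = (0 − (-1.5))/5 = 0.3.
f(-1.5) = -14.375, f(-1.2) = -6.584, f(-0.9) = -1.637, f(-0.6) = 0.952, f(-0.3) = 1.669, f(0) = 1.
T_5 = (Δx/2)·[f(x_0) + 2f(x_1) + ... + 2f(x_{4}) + f(x_5)].
Sum = -3.68625.

-3.68625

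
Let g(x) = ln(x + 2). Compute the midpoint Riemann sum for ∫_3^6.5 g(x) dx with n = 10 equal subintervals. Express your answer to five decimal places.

Δx = (6.5 − 3)/10 = 0.35.
Midpoints: 3.175, 3.525, 3.875, 4.225, 4.575, 4.925, 5.275, 5.625, 5.975, 6.325.
g(3.175) ≈ 1.64384, g(3.525) ≈ 1.70928, g(3.875) ≈ 1.77071, g(4.225) ≈ 1.82857, g(4.575) ≈ 1.88327, g(4.925) ≈ 1.93514, g(5.275) ≈ 1.98444, g(5.625) ≈ 2.03143, g(5.975) ≈ 2.07631, g(6.325) ≈ 2.11926.
Sum = Δx · [g(3.175) + g(3.525) + g(3.875) + ...].
Sum ≈ 6.64379.

6.64379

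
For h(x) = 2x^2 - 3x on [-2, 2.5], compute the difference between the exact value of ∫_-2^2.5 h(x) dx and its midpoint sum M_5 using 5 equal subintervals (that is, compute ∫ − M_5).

0.6075

Exact integral: ∫_-2^2.5 h(x) dx = 12.375.
M_5 = 11.7675.
Error = 12.375 − 11.7675 = 0.6075.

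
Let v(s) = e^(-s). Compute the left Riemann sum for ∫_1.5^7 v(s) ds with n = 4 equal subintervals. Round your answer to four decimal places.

Δs = (7 − 1.5)/4 = 1.375.
Left endpoints: 1.5, 2.875, 4.25, 5.625.
v(1.5) ≈ 0.2231, v(2.875) ≈ 0.0564, v(4.25) ≈ 0.0143, v(5.625) ≈ 0.0036.
Sum = Δs · [v(1.5) + v(2.875) + v(4.25) + v(5.625)].
Sum ≈ 0.4089.

0.4089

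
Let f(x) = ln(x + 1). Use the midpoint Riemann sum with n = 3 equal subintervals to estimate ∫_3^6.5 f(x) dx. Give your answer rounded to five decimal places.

6.07315

Δx = (6.5 − 3)/3 = 7/6.
Midpoints: 43/12, 4.75, 71/12.
f(43/12) ≈ 1.52243, f(4.75) ≈ 1.74920, f(71/12) ≈ 1.93393.
Sum = Δx · [f(43/12) + f(4.75) + f(71/12)].
Sum ≈ 6.07315.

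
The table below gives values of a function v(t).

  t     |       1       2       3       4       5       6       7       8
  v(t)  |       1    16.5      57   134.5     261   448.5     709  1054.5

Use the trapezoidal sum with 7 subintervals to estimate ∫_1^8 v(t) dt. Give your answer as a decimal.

Δt = 1.
T_7 = (1/2)·[1 + 2·16.5 + 2·57 + 2·134.5 + 2·261 + 2·448.5 + 2·709 + 1054.5] = 2154.25.

2154.25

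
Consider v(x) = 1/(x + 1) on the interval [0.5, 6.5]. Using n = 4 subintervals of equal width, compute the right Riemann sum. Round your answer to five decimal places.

Δx = (6.5 − 0.5)/4 = 1.5.
Right endpoints: 2, 3.5, 5, 6.5.
v(2) = 1/3, v(3.5) = 2/9, v(5) = 1/6, v(6.5) = 2/15.
Sum = Δx · [v(2) + v(3.5) + v(5) + v(6.5)].
Sum ≈ 1.28333.

1.28333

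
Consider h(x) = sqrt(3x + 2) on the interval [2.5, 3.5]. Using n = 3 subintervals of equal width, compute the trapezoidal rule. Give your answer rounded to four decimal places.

3.3135

Δx = (3.5 − 2.5)/3 = 1/3.
h(2.5) ≈ 3.0822, h(17/6) ≈ 3.2404, h(19/6) ≈ 3.3912, h(3.5) ≈ 3.5355.
T_3 = (Δx/2)·[h(x_0) + 2h(x_1) + 2h(x_2) + h(x_3)].
Sum ≈ 3.3135.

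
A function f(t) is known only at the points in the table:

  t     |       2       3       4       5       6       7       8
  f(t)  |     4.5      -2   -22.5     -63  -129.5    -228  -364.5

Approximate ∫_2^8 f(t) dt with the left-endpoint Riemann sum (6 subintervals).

Δt = 1.
Sum = 1·[4.5 + (-2) + (-22.5) + (-63) + (-129.5) + (-228)] = -440.5.

-440.5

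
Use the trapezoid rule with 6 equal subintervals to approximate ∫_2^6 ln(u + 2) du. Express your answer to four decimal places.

7.0857

Δu = (6 − 2)/6 = 2/3.
f(2) ≈ 1.3863, f(8/3) ≈ 1.5404, f(10/3) ≈ 1.6740, f(4) ≈ 1.7918, f(14/3) ≈ 1.8971, f(16/3) ≈ 1.9924, f(6) ≈ 2.0794.
T_6 = (Δu/2)·[f(u_0) + 2f(u_1) + ... + 2f(u_{5}) + f(u_6)].
Sum ≈ 7.0857.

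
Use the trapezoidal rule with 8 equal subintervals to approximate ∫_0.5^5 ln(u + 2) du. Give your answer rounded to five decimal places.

Δu = (5 − 0.5)/8 = 0.5625.
f(0.5) ≈ 0.91629, f(1.0625) ≈ 1.11923, f(1.625) ≈ 1.28785, f(2.1875) ≈ 1.43210, f(2.75) ≈ 1.55814, f(3.3125) ≈ 1.67006, f(3.875) ≈ 1.77071, f(4.4375) ≈ 1.86214, f(5) ≈ 1.94591.
T_8 = (Δu/2)·[f(u_0) + 2f(u_1) + ... + 2f(u_{7}) + f(u_8)].
Sum ≈ 6.82388.

6.82388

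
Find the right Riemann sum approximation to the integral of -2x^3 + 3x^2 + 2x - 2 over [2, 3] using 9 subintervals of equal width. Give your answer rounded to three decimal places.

Δx = (3 − 2)/9 = 1/9.
Right endpoints: 19/9, 20/9, 7/3, 22/9, 23/9, 8/3, 25/9, 26/9, 3.
f(19/9) = -2351/729, f(20/9) = -3418/729, f(7/3) = -173/27, f(22/9) = -6122/729, f(23/9) = -7783/729, f(8/3) = -358/27, f(25/9) = -11783/729, f(26/9) = -14146/729, f(3) = -23.
Sum = Δx · [f(19/9) + f(20/9) + f(7/3) + ...].
Sum ≈ -11.691.

-11.691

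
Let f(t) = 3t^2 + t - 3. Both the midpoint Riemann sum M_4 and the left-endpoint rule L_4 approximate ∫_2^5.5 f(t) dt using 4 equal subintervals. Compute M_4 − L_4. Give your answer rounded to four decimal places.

33.9746

M_4 ≈ 160.330078.
L_4 = 126.35546875.
M_4 − L_4 ≈ 33.9746.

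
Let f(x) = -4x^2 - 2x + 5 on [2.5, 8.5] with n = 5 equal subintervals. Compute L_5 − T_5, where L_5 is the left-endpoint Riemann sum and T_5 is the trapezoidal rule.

165.6

L_5 = -674.16.
T_5 = -839.76.
L_5 − T_5 = 165.6.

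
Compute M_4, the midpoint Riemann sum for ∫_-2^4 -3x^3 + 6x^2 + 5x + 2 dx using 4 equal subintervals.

9.375

Δx = (4 − (-2))/4 = 1.5.
Midpoints: -1.25, 0.25, 1.75, 3.25.
f(-1.25) = 10.984375, f(0.25) = 3.578125, f(1.75) = 13.046875, f(3.25) = -21.359375.
Sum = Δx · [f(-1.25) + f(0.25) + f(1.75) + f(3.25)].
Sum = 9.375.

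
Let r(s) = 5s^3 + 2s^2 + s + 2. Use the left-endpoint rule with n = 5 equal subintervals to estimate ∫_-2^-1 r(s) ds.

Δs = (-1 − (-2))/5 = 0.2.
Left endpoints: -2, -1.8, -1.6, -1.4, -1.2.
r(-2) = -32, r(-1.8) = -22.48, r(-1.6) = -14.96, r(-1.4) = -9.2, r(-1.2) = -4.96.
Sum = Δs · [r(-2) + r(-1.8) + r(-1.6) + r(-1.4) + r(-1.2)].
Sum = -16.72.

-16.72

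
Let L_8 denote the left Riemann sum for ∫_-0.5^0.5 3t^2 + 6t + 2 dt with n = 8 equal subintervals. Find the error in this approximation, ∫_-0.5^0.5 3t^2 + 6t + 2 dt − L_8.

0.3671875

Exact integral: ∫_-0.5^0.5 f(t) dt = 2.25.
L_8 = 1.8828125.
Error = 2.25 − 1.8828125 = 0.3671875.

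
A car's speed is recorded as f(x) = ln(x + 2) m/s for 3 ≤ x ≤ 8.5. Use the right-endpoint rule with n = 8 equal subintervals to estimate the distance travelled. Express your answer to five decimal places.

Δx = (8.5 − 3)/8 = 0.6875.
Right endpoints: 3.6875, 4.375, 5.0625, 5.75, 6.4375, 7.125, 7.8125, 8.5.
f(3.6875) ≈ 1.73827, f(4.375) ≈ 1.85238, f(5.0625) ≈ 1.95480, f(5.75) ≈ 2.04769, f(6.4375) ≈ 2.13269, f(7.125) ≈ 2.21102, f(7.8125) ≈ 2.28366, f(8.5) ≈ 2.35138.
Sum = Δx · [f(3.6875) + f(4.375) + f(5.0625) + ...].
Sum ≈ 11.39317.

11.39317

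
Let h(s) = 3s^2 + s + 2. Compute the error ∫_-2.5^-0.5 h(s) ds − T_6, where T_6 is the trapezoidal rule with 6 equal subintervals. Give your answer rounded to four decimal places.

Exact integral: ∫_-2.5^-0.5 h(s) ds = 16.5.
T_6 ≈ 16.611111.
Error ≈ 16.5 − 16.611111 ≈ -0.1111.

-0.1111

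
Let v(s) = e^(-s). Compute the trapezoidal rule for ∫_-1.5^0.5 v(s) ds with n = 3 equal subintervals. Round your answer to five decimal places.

Δs = (0.5 − (-1.5))/3 = 2/3.
v(-1.5) ≈ 4.48169, v(-5/6) ≈ 2.30098, v(-1/6) ≈ 1.18136, v(0.5) ≈ 0.60653.
T_3 = (Δs/2)·[v(s_0) + 2v(s_1) + 2v(s_2) + v(s_3)].
Sum ≈ 4.01763.

4.01763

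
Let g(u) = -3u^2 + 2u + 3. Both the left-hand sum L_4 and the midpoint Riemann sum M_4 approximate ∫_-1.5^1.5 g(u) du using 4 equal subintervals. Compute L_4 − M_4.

L_4 = -0.84375.
M_4 = 2.671875.
L_4 − M_4 = -3.515625.

-3.515625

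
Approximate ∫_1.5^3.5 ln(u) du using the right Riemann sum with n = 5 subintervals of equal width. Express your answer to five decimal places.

1.94087

Δu = (3.5 − 1.5)/5 = 0.4.
Right endpoints: 1.9, 2.3, 2.7, 3.1, 3.5.
f(1.9) ≈ 0.64185, f(2.3) ≈ 0.83291, f(2.7) ≈ 0.99325, f(3.1) ≈ 1.13140, f(3.5) ≈ 1.25276.
Sum = Δu · [f(1.9) + f(2.3) + f(2.7) + f(3.1) + f(3.5)].
Sum ≈ 1.94087.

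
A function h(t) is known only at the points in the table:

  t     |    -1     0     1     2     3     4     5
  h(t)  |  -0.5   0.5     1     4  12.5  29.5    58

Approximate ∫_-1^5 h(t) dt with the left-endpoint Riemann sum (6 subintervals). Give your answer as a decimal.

Δt = 1.
Sum = 1·[(-0.5) + 0.5 + 1 + 4 + 12.5 + 29.5] = 47.

47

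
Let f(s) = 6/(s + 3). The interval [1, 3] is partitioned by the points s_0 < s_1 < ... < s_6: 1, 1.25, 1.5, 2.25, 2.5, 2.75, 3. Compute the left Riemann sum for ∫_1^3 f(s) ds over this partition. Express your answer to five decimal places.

Subinterval widths: 0.25, 0.25, 0.75, 0.25, 0.25, 0.25.
Left endpoints: 1, 1.25, 1.5, 2.25, 2.5, 2.75.
f(1) = 1.5, f(1.25) = 24/17, f(1.5) = 4/3, f(2.25) = 8/7, f(2.5) = 12/11, f(2.75) = 24/23.
Sum = Σ Δs_i · f(s_i).
Sum ≈ 2.54725.

2.54725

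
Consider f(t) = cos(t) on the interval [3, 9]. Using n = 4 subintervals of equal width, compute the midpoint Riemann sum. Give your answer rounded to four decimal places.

0.2982

Δt = (9 − 3)/4 = 1.5.
Midpoints: 3.75, 5.25, 6.75, 8.25.
f(3.75) ≈ -0.8206, f(5.25) ≈ 0.5121, f(6.75) ≈ 0.8930, f(8.25) ≈ -0.3857.
Sum = Δt · [f(3.75) + f(5.25) + f(6.75) + f(8.25)].
Sum ≈ 0.2982.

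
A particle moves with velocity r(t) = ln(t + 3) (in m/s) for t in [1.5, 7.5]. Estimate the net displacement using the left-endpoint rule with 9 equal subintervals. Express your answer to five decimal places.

11.63396

Δt = (7.5 − 1.5)/9 = 2/3.
Left endpoints: 1.5, 13/6, 17/6, 3.5, 25/6, 29/6, 5.5, 37/6, 41/6.
r(1.5) ≈ 1.50408, r(13/6) ≈ 1.64223, r(17/6) ≈ 1.76359, r(3.5) ≈ 1.87180, r(25/6) ≈ 1.96944, r(29/6) ≈ 2.05839, r(5.5) ≈ 2.14007, r(37/6) ≈ 2.21557, r(41/6) ≈ 2.28578.
Sum = Δt · [r(1.5) + r(13/6) + r(17/6) + ...].
Sum ≈ 11.63396.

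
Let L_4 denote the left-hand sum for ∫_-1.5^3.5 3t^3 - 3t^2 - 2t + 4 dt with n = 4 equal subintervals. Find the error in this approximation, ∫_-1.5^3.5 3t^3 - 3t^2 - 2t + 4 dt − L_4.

Exact integral: ∫_-1.5^3.5 f(t) dt = 72.5.
L_4 = 18.59375.
Error = 72.5 − 18.59375 = 53.90625.

53.90625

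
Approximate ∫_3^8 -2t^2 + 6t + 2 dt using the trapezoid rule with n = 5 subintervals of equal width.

-150

Δt = (8 − 3)/5 = 1.
f(3) = 2, f(4) = -6, f(5) = -18, f(6) = -34, f(7) = -54, f(8) = -78.
T_5 = (Δt/2)·[f(t_0) + 2f(t_1) + ... + 2f(t_{4}) + f(t_5)].
Sum = -150.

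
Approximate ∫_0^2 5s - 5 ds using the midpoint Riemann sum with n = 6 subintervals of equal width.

Δs = (2 − 0)/6 = 1/3.
Midpoints: 1/6, 0.5, 5/6, 7/6, 1.5, 11/6.
f(1/6) = -25/6, f(0.5) = -2.5, f(5/6) = -5/6, f(7/6) = 5/6, f(1.5) = 2.5, f(11/6) = 25/6.
Sum = Δs · [f(1/6) + f(0.5) + f(5/6) + ...].
Sum = 0.

0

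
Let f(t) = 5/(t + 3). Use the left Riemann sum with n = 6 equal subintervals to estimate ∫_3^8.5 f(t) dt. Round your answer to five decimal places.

3.44266

Δt = (8.5 − 3)/6 = 11/12.
Left endpoints: 3, 47/12, 29/6, 5.75, 20/3, 91/12.
f(3) = 5/6, f(47/12) = 60/83, f(29/6) = 30/47, f(5.75) = 4/7, f(20/3) = 15/29, f(91/12) = 60/127.
Sum = Δt · [f(3) + f(47/12) + f(29/6) + ...].
Sum ≈ 3.44266.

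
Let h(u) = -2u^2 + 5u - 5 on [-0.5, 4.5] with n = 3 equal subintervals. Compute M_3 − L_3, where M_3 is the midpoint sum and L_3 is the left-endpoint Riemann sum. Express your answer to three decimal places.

M_3 ≈ -33.51852.
L_3 ≈ -27.96296.
M_3 − L_3 ≈ -5.556.

-5.556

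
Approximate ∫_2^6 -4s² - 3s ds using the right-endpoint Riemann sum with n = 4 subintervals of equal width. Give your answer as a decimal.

Δs = (6 − 2)/4 = 1.
Right endpoints: 3, 4, 5, 6.
f(3) = -45, f(4) = -76, f(5) = -115, f(6) = -162.
Sum = Δs · [f(3) + f(4) + f(5) + f(6)].
Sum = -398.

-398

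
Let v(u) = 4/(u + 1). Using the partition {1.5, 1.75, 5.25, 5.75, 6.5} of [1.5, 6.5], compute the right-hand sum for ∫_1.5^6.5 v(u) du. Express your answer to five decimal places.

Subinterval widths: 0.25, 3.5, 0.5, 0.75.
Right endpoints: 1.75, 5.25, 5.75, 6.5.
v(1.75) = 16/11, v(5.25) = 0.64, v(5.75) = 16/27, v(6.5) = 8/15.
Sum = Σ Δu_i · v(u_i).
Sum ≈ 3.29993.

3.29993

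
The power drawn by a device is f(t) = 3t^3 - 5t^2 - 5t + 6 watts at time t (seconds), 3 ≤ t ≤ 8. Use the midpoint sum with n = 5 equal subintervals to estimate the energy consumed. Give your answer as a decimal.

Δt = (8 − 3)/5 = 1.
Midpoints: 3.5, 4.5, 5.5, 6.5, 7.5.
f(3.5) = 55.875, f(4.5) = 155.625, f(5.5) = 326.375, f(6.5) = 586.125, f(7.5) = 952.875.
Sum = Δt · [f(3.5) + f(4.5) + f(5.5) + f(6.5) + f(7.5)].
Sum = 2076.875.

2076.875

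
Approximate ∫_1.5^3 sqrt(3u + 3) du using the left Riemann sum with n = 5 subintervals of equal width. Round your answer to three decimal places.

4.564

Δu = (3 − 1.5)/5 = 0.3.
Left endpoints: 1.5, 1.8, 2.1, 2.4, 2.7.
f(1.5) ≈ 2.739, f(1.8) ≈ 2.898, f(2.1) ≈ 3.050, f(2.4) ≈ 3.194, f(2.7) ≈ 3.332.
Sum = Δu · [f(1.5) + f(1.8) + f(2.1) + f(2.4) + f(2.7)].
Sum ≈ 4.564.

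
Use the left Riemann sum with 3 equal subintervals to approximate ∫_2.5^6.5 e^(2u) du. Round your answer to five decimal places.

Δu = (6.5 − 2.5)/3 = 4/3.
Left endpoints: 2.5, 23/6, 31/6.
f(2.5) ≈ 148.41316, f(23/6) ≈ 2135.94973, f(31/6) ≈ 30740.40934.
Sum = Δu · [f(2.5) + f(23/6) + f(31/6)].
Sum ≈ 44033.02965.

44033.02965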